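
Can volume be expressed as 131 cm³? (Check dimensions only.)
Yes

volume has SI base units: m^3
cm³ reduces to the same SI base units, so it is a valid unit for volume.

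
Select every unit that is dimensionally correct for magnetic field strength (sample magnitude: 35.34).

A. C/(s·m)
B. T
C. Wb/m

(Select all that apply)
A

magnetic field strength has SI base units: A / m

Checking each option against A / m:
  A. C/(s·m): ✓ matches
  B. T: ✗ does not match
  C. Wb/m: ✗ does not match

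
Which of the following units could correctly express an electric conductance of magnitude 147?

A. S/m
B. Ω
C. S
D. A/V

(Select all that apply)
C, D

electric conductance has SI base units: A^2 * s^3 / (kg * m^2)

Checking each option against A^2 * s^3 / (kg * m^2):
  A. S/m: ✗ does not match
  B. Ω: ✗ does not match
  C. S: ✓ matches
  D. A/V: ✓ matches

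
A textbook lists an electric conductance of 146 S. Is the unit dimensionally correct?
Yes

electric conductance has SI base units: A^2 * s^3 / (kg * m^2)
S reduces to the same SI base units, so it is a valid unit for electric conductance.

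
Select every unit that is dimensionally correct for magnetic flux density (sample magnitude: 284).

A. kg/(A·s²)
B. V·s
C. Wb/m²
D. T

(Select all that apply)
A, C, D

magnetic flux density has SI base units: kg / (A * s^2)

Checking each option against kg / (A * s^2):
  A. kg/(A·s²): ✓ matches
  B. V·s: ✗ does not match
  C. Wb/m²: ✓ matches
  D. T: ✓ matches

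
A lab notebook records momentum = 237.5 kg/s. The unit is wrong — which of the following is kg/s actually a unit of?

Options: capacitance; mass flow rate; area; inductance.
mass flow rate

momentum should have units dimensionally equivalent to kg * m / s (e.g. kg·m/s).
The given unit 'kg/s' reduces to kg / s. Of the listed options, that is the dimensionality of mass flow rate.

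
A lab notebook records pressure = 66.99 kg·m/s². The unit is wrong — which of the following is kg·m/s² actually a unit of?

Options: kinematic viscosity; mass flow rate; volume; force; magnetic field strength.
force

pressure should have units dimensionally equivalent to kg / (m * s^2) (e.g. Pa).
The given unit 'kg·m/s²' reduces to kg * m / s^2. Of the listed options, that is the dimensionality of force.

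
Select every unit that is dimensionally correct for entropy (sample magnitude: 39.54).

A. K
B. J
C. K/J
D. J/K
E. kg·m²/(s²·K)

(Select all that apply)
D, E

entropy has SI base units: kg * m^2 / (s^2 * K)

Checking each option against kg * m^2 / (s^2 * K):
  A. K: ✗ does not match
  B. J: ✗ does not match
  C. K/J: ✗ does not match
  D. J/K: ✓ matches
  E. kg·m²/(s²·K): ✓ matches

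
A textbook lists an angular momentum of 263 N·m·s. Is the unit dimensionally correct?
Yes

angular momentum has SI base units: kg * m^2 / s
N·m·s reduces to the same SI base units, so it is a valid unit for angular momentum.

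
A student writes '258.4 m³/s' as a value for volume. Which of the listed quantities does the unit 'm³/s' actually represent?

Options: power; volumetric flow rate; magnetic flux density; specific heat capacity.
volumetric flow rate

volume should have units dimensionally equivalent to m^3 (e.g. m³).
The given unit 'm³/s' reduces to m^3 / s. Of the listed options, that is the dimensionality of volumetric flow rate.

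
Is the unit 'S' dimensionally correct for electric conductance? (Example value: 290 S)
Yes

electric conductance has SI base units: A^2 * s^3 / (kg * m^2)
S reduces to the same SI base units, so it is a valid unit for electric conductance.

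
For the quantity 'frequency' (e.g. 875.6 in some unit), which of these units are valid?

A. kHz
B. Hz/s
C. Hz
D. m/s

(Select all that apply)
A, C

frequency has SI base units: 1 / s

Checking each option against 1 / s:
  A. kHz: ✓ matches
  B. Hz/s: ✗ does not match
  C. Hz: ✓ matches
  D. m/s: ✗ does not match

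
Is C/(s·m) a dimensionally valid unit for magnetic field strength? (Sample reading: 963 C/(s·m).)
Yes

magnetic field strength has SI base units: A / m
C/(s·m) reduces to the same SI base units, so it is a valid unit for magnetic field strength.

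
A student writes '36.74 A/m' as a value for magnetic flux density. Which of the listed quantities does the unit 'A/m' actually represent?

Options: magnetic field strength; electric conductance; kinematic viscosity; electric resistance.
magnetic field strength

magnetic flux density should have units dimensionally equivalent to kg / (A * s^2) (e.g. T).
The given unit 'A/m' reduces to A / m. Of the listed options, that is the dimensionality of magnetic field strength.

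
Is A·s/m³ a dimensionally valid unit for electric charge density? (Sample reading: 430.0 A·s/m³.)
Yes

electric charge density has SI base units: A * s / m^3
A·s/m³ reduces to the same SI base units, so it is a valid unit for electric charge density.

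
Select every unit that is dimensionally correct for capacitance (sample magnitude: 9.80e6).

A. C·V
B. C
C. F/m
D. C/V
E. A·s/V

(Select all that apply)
D, E

capacitance has SI base units: A^2 * s^4 / (kg * m^2)

Checking each option against A^2 * s^4 / (kg * m^2):
  A. C·V: ✗ does not match
  B. C: ✗ does not match
  C. F/m: ✗ does not match
  D. C/V: ✓ matches
  E. A·s/V: ✓ matches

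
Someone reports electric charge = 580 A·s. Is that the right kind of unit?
Yes

electric charge has SI base units: A * s
A·s reduces to the same SI base units, so it is a valid unit for electric charge.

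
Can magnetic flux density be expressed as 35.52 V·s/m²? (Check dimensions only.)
Yes

magnetic flux density has SI base units: kg / (A * s^2)
V·s/m² reduces to the same SI base units, so it is a valid unit for magnetic flux density.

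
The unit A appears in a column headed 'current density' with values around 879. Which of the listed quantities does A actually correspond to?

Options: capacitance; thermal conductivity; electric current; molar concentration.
electric current

current density should have units dimensionally equivalent to A / m^2 (e.g. A/m²).
The given unit 'A' reduces to A. Of the listed options, that is the dimensionality of electric current.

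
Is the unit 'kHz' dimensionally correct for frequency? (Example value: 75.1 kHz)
Yes

frequency has SI base units: 1 / s
kHz reduces to the same SI base units, so it is a valid unit for frequency.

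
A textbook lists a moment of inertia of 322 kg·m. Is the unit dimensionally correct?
No

moment of inertia has SI base units: kg * m^2
kg·m does NOT reduce to kg * m^2; a valid unit for moment of inertia would be e.g. kg·m².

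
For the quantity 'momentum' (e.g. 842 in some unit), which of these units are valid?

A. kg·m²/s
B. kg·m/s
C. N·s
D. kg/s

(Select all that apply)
B, C

momentum has SI base units: kg * m / s

Checking each option against kg * m / s:
  A. kg·m²/s: ✗ does not match
  B. kg·m/s: ✓ matches
  C. N·s: ✓ matches
  D. kg/s: ✗ does not match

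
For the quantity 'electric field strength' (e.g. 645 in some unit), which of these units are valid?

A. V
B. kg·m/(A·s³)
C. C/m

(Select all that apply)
B

electric field strength has SI base units: kg * m / (A * s^3)

Checking each option against kg * m / (A * s^3):
  A. V: ✗ does not match
  B. kg·m/(A·s³): ✓ matches
  C. C/m: ✗ does not match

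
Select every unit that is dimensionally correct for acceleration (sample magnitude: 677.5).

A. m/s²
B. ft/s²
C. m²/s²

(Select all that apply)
A, B

acceleration has SI base units: m / s^2

Checking each option against m / s^2:
  A. m/s²: ✓ matches
  B. ft/s²: ✓ matches
  C. m²/s²: ✗ does not match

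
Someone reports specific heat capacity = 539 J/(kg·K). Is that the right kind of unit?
Yes

specific heat capacity has SI base units: m^2 / (s^2 * K)
J/(kg·K) reduces to the same SI base units, so it is a valid unit for specific heat capacity.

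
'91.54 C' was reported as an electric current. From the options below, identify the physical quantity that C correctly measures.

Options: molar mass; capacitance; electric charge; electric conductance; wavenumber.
electric charge

electric current should have units dimensionally equivalent to A (e.g. A).
The given unit 'C' reduces to A * s. Of the listed options, that is the dimensionality of electric charge.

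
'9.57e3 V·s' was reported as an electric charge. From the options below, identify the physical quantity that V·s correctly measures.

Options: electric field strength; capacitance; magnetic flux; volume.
magnetic flux

electric charge should have units dimensionally equivalent to A * s (e.g. C).
The given unit 'V·s' reduces to kg * m^2 / (A * s^2). Of the listed options, that is the dimensionality of magnetic flux.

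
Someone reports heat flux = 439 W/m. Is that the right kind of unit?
No

heat flux has SI base units: kg / s^3
W/m does NOT reduce to kg / s^3; a valid unit for heat flux would be e.g. W/m².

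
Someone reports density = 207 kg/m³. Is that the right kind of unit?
Yes

density has SI base units: kg / m^3
kg/m³ reduces to the same SI base units, so it is a valid unit for density.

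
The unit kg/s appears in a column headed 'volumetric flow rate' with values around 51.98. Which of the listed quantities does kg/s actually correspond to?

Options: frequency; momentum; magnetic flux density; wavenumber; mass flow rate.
mass flow rate

volumetric flow rate should have units dimensionally equivalent to m^3 / s (e.g. m³/s).
The given unit 'kg/s' reduces to kg / s. Of the listed options, that is the dimensionality of mass flow rate.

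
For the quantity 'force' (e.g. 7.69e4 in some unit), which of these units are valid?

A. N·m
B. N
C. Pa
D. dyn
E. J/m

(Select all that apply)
B, D, E

force has SI base units: kg * m / s^2

Checking each option against kg * m / s^2:
  A. N·m: ✗ does not match
  B. N: ✓ matches
  C. Pa: ✗ does not match
  D. dyn: ✓ matches
  E. J/m: ✓ matches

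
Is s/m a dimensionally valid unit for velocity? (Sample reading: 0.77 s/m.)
No

velocity has SI base units: m / s
s/m does NOT reduce to m / s; a valid unit for velocity would be e.g. m/s.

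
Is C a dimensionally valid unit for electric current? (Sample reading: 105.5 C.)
No

electric current has SI base units: A
C does NOT reduce to A; a valid unit for electric current would be e.g. A.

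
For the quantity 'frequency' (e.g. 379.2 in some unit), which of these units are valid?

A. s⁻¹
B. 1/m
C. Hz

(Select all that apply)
A, C

frequency has SI base units: 1 / s

Checking each option against 1 / s:
  A. s⁻¹: ✓ matches
  B. 1/m: ✗ does not match
  C. Hz: ✓ matches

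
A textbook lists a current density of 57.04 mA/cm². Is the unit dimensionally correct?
Yes

current density has SI base units: A / m^2
mA/cm² reduces to the same SI base units, so it is a valid unit for current density.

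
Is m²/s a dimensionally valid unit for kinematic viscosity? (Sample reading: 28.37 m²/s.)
Yes

kinematic viscosity has SI base units: m^2 / s
m²/s reduces to the same SI base units, so it is a valid unit for kinematic viscosity.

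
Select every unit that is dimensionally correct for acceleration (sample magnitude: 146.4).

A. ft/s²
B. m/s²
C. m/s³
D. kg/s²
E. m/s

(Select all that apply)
A, B

acceleration has SI base units: m / s^2

Checking each option against m / s^2:
  A. ft/s²: ✓ matches
  B. m/s²: ✓ matches
  C. m/s³: ✗ does not match
  D. kg/s²: ✗ does not match
  E. m/s: ✗ does not match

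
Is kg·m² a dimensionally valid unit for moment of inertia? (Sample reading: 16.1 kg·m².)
Yes

moment of inertia has SI base units: kg * m^2
kg·m² reduces to the same SI base units, so it is a valid unit for moment of inertia.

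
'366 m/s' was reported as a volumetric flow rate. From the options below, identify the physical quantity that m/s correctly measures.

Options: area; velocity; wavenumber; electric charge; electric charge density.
velocity

volumetric flow rate should have units dimensionally equivalent to m^3 / s (e.g. m³/s).
The given unit 'm/s' reduces to m / s. Of the listed options, that is the dimensionality of velocity.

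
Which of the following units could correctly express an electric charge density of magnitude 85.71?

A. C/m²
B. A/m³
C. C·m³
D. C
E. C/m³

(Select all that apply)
E

electric charge density has SI base units: A * s / m^3

Checking each option against A * s / m^3:
  A. C/m²: ✗ does not match
  B. A/m³: ✗ does not match
  C. C·m³: ✗ does not match
  D. C: ✗ does not match
  E. C/m³: ✓ matches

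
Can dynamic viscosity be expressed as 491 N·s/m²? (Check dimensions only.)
Yes

dynamic viscosity has SI base units: kg / (m * s)
N·s/m² reduces to the same SI base units, so it is a valid unit for dynamic viscosity.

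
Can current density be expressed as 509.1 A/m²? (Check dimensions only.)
Yes

current density has SI base units: A / m^2
A/m² reduces to the same SI base units, so it is a valid unit for current density.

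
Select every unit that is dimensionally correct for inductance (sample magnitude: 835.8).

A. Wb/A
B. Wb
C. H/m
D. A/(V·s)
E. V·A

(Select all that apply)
A

inductance has SI base units: kg * m^2 / (A^2 * s^2)

Checking each option against kg * m^2 / (A^2 * s^2):
  A. Wb/A: ✓ matches
  B. Wb: ✗ does not match
  C. H/m: ✗ does not match
  D. A/(V·s): ✗ does not match
  E. V·A: ✗ does not match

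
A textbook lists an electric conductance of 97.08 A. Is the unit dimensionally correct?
No

electric conductance has SI base units: A^2 * s^3 / (kg * m^2)
A does NOT reduce to A^2 * s^3 / (kg * m^2); a valid unit for electric conductance would be e.g. S.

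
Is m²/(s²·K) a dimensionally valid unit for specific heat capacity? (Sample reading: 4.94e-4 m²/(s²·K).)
Yes

specific heat capacity has SI base units: m^2 / (s^2 * K)
m²/(s²·K) reduces to the same SI base units, so it is a valid unit for specific heat capacity.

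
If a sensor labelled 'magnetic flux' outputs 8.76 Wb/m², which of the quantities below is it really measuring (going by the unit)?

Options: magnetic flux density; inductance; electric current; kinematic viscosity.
magnetic flux density

magnetic flux should have units dimensionally equivalent to kg * m^2 / (A * s^2) (e.g. Wb).
The given unit 'Wb/m²' reduces to kg / (A * s^2). Of the listed options, that is the dimensionality of magnetic flux density.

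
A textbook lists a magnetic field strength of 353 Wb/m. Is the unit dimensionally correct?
No

magnetic field strength has SI base units: A / m
Wb/m does NOT reduce to A / m; a valid unit for magnetic field strength would be e.g. A/m.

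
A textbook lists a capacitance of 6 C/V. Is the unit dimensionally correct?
Yes

capacitance has SI base units: A^2 * s^4 / (kg * m^2)
C/V reduces to the same SI base units, so it is a valid unit for capacitance.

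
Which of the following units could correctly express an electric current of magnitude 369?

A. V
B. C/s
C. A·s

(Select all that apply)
B

electric current has SI base units: A

Checking each option against A:
  A. V: ✗ does not match
  B. C/s: ✓ matches
  C. A·s: ✗ does not match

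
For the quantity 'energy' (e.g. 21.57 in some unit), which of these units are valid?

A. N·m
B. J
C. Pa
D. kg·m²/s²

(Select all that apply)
A, B, D

energy has SI base units: kg * m^2 / s^2

Checking each option against kg * m^2 / s^2:
  A. N·m: ✓ matches
  B. J: ✓ matches
  C. Pa: ✗ does not match
  D. kg·m²/s²: ✓ matches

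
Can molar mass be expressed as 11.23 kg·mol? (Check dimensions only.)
No

molar mass has SI base units: kg / mol
kg·mol does NOT reduce to kg / mol; a valid unit for molar mass would be e.g. kg/mol.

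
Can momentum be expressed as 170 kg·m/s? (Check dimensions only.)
Yes

momentum has SI base units: kg * m / s
kg·m/s reduces to the same SI base units, so it is a valid unit for momentum.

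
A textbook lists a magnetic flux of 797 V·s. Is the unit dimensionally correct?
Yes

magnetic flux has SI base units: kg * m^2 / (A * s^2)
V·s reduces to the same SI base units, so it is a valid unit for magnetic flux.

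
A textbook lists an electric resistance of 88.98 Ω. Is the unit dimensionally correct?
Yes

electric resistance has SI base units: kg * m^2 / (A^2 * s^3)
Ω reduces to the same SI base units, so it is a valid unit for electric resistance.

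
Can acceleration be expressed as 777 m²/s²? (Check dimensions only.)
No

acceleration has SI base units: m / s^2
m²/s² does NOT reduce to m / s^2; a valid unit for acceleration would be e.g. m/s².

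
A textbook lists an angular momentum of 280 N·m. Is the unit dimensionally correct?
No

angular momentum has SI base units: kg * m^2 / s
N·m does NOT reduce to kg * m^2 / s; a valid unit for angular momentum would be e.g. kg·m²/s.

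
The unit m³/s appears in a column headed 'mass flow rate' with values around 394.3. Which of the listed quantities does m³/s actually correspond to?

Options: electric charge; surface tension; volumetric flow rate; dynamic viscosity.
volumetric flow rate

mass flow rate should have units dimensionally equivalent to kg / s (e.g. kg/s).
The given unit 'm³/s' reduces to m^3 / s. Of the listed options, that is the dimensionality of volumetric flow rate.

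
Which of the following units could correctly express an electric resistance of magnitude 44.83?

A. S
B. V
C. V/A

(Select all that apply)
C

electric resistance has SI base units: kg * m^2 / (A^2 * s^3)

Checking each option against kg * m^2 / (A^2 * s^3):
  A. S: ✗ does not match
  B. V: ✗ does not match
  C. V/A: ✓ matches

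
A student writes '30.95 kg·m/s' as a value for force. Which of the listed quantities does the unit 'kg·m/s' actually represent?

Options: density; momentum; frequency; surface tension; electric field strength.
momentum

force should have units dimensionally equivalent to kg * m / s^2 (e.g. N).
The given unit 'kg·m/s' reduces to kg * m / s. Of the listed options, that is the dimensionality of momentum.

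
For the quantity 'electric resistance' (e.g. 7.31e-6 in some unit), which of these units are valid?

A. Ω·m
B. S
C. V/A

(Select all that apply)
C

electric resistance has SI base units: kg * m^2 / (A^2 * s^3)

Checking each option against kg * m^2 / (A^2 * s^3):
  A. Ω·m: ✗ does not match
  B. S: ✗ does not match
  C. V/A: ✓ matches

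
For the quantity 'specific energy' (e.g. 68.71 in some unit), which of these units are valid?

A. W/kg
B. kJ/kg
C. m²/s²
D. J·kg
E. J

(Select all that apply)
B, C

specific energy has SI base units: m^2 / s^2

Checking each option against m^2 / s^2:
  A. W/kg: ✗ does not match
  B. kJ/kg: ✓ matches
  C. m²/s²: ✓ matches
  D. J·kg: ✗ does not match
  E. J: ✗ does not match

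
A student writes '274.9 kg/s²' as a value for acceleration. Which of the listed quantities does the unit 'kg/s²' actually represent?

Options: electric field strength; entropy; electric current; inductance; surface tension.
surface tension

acceleration should have units dimensionally equivalent to m / s^2 (e.g. m/s²).
The given unit 'kg/s²' reduces to kg / s^2. Of the listed options, that is the dimensionality of surface tension.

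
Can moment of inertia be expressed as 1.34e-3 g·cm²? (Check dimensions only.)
Yes

moment of inertia has SI base units: kg * m^2
g·cm² reduces to the same SI base units, so it is a valid unit for moment of inertia.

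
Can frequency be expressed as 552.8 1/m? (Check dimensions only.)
No

frequency has SI base units: 1 / s
1/m does NOT reduce to 1 / s; a valid unit for frequency would be e.g. Hz.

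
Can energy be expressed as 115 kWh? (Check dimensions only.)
Yes

energy has SI base units: kg * m^2 / s^2
kWh reduces to the same SI base units, so it is a valid unit for energy.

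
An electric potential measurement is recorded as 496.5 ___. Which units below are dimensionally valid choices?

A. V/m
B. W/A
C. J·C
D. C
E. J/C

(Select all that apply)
B, E

electric potential has SI base units: kg * m^2 / (A * s^3)

Checking each option against kg * m^2 / (A * s^3):
  A. V/m: ✗ does not match
  B. W/A: ✓ matches
  C. J·C: ✗ does not match
  D. C: ✗ does not match
  E. J/C: ✓ matches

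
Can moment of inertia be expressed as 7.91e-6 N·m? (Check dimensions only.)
No

moment of inertia has SI base units: kg * m^2
N·m does NOT reduce to kg * m^2; a valid unit for moment of inertia would be e.g. kg·m².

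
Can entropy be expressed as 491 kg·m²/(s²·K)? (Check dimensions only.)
Yes

entropy has SI base units: kg * m^2 / (s^2 * K)
kg·m²/(s²·K) reduces to the same SI base units, so it is a valid unit for entropy.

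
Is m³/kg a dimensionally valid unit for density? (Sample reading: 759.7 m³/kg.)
No

density has SI base units: kg / m^3
m³/kg does NOT reduce to kg / m^3; a valid unit for density would be e.g. kg/m³.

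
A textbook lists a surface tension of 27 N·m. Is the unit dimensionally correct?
No

surface tension has SI base units: kg / s^2
N·m does NOT reduce to kg / s^2; a valid unit for surface tension would be e.g. N/m.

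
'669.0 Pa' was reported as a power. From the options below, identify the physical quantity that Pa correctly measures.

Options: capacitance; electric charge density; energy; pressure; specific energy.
pressure

power should have units dimensionally equivalent to kg * m^2 / s^3 (e.g. W).
The given unit 'Pa' reduces to kg / (m * s^2). Of the listed options, that is the dimensionality of pressure.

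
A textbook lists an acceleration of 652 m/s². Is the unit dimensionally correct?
Yes

acceleration has SI base units: m / s^2
m/s² reduces to the same SI base units, so it is a valid unit for acceleration.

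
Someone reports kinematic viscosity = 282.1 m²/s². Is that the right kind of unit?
No

kinematic viscosity has SI base units: m^2 / s
m²/s² does NOT reduce to m^2 / s; a valid unit for kinematic viscosity would be e.g. m²/s.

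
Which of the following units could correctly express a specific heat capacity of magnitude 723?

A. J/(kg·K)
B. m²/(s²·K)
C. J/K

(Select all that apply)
A, B

specific heat capacity has SI base units: m^2 / (s^2 * K)

Checking each option against m^2 / (s^2 * K):
  A. J/(kg·K): ✓ matches
  B. m²/(s²·K): ✓ matches
  C. J/K: ✗ does not match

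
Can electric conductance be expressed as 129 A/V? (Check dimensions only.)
Yes

electric conductance has SI base units: A^2 * s^3 / (kg * m^2)
A/V reduces to the same SI base units, so it is a valid unit for electric conductance.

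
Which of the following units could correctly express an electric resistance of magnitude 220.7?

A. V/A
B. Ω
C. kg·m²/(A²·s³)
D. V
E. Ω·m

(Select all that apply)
A, B, C

electric resistance has SI base units: kg * m^2 / (A^2 * s^3)

Checking each option against kg * m^2 / (A^2 * s^3):
  A. V/A: ✓ matches
  B. Ω: ✓ matches
  C. kg·m²/(A²·s³): ✓ matches
  D. V: ✗ does not match
  E. Ω·m: ✗ does not match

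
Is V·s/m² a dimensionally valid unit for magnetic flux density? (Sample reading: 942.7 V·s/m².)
Yes

magnetic flux density has SI base units: kg / (A * s^2)
V·s/m² reduces to the same SI base units, so it is a valid unit for magnetic flux density.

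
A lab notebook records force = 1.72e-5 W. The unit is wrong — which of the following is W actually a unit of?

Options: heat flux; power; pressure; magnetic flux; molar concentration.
power

force should have units dimensionally equivalent to kg * m / s^2 (e.g. N).
The given unit 'W' reduces to kg * m^2 / s^3. Of the listed options, that is the dimensionality of power.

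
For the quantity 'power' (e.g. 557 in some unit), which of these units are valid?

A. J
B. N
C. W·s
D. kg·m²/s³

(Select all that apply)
D

power has SI base units: kg * m^2 / s^3

Checking each option against kg * m^2 / s^3:
  A. J: ✗ does not match
  B. N: ✗ does not match
  C. W·s: ✗ does not match
  D. kg·m²/s³: ✓ matches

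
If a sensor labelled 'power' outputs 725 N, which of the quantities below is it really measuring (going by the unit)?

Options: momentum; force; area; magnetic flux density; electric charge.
force

power should have units dimensionally equivalent to kg * m^2 / s^3 (e.g. W).
The given unit 'N' reduces to kg * m / s^2. Of the listed options, that is the dimensionality of force.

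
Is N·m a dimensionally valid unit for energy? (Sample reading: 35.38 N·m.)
Yes

energy has SI base units: kg * m^2 / s^2
N·m reduces to the same SI base units, so it is a valid unit for energy.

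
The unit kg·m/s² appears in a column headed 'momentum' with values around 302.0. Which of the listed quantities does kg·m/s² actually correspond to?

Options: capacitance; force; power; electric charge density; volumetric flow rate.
force

momentum should have units dimensionally equivalent to kg * m / s (e.g. kg·m/s).
The given unit 'kg·m/s²' reduces to kg * m / s^2. Of the listed options, that is the dimensionality of force.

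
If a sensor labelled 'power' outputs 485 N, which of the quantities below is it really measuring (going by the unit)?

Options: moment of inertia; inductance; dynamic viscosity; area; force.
force

power should have units dimensionally equivalent to kg * m^2 / s^3 (e.g. W).
The given unit 'N' reduces to kg * m / s^2. Of the listed options, that is the dimensionality of force.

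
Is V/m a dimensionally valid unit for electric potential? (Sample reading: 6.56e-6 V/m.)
No

electric potential has SI base units: kg * m^2 / (A * s^3)
V/m does NOT reduce to kg * m^2 / (A * s^3); a valid unit for electric potential would be e.g. V.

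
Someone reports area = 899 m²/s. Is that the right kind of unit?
No

area has SI base units: m^2
m²/s does NOT reduce to m^2; a valid unit for area would be e.g. m².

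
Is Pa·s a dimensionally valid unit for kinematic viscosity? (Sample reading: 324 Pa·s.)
No

kinematic viscosity has SI base units: m^2 / s
Pa·s does NOT reduce to m^2 / s; a valid unit for kinematic viscosity would be e.g. m²/s.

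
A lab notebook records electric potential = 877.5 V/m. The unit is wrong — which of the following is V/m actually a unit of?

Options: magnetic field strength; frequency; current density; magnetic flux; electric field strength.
electric field strength

electric potential should have units dimensionally equivalent to kg * m^2 / (A * s^3) (e.g. V).
The given unit 'V/m' reduces to kg * m / (A * s^3). Of the listed options, that is the dimensionality of electric field strength.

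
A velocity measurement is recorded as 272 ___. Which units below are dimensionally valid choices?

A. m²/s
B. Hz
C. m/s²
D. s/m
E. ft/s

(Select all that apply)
E

velocity has SI base units: m / s

Checking each option against m / s:
  A. m²/s: ✗ does not match
  B. Hz: ✗ does not match
  C. m/s²: ✗ does not match
  D. s/m: ✗ does not match
  E. ft/s: ✓ matches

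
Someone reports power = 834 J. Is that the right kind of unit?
No

power has SI base units: kg * m^2 / s^3
J does NOT reduce to kg * m^2 / s^3; a valid unit for power would be e.g. W.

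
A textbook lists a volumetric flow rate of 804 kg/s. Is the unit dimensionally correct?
No

volumetric flow rate has SI base units: m^3 / s
kg/s does NOT reduce to m^3 / s; a valid unit for volumetric flow rate would be e.g. m³/s.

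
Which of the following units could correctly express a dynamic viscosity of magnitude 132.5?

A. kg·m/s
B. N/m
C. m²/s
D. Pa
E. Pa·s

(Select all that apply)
E

dynamic viscosity has SI base units: kg / (m * s)

Checking each option against kg / (m * s):
  A. kg·m/s: ✗ does not match
  B. N/m: ✗ does not match
  C. m²/s: ✗ does not match
  D. Pa: ✗ does not match
  E. Pa·s: ✓ matches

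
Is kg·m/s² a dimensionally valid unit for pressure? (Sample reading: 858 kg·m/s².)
No

pressure has SI base units: kg / (m * s^2)
kg·m/s² does NOT reduce to kg / (m * s^2); a valid unit for pressure would be e.g. Pa.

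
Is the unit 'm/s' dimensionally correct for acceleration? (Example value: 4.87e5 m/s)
No

acceleration has SI base units: m / s^2
m/s does NOT reduce to m / s^2; a valid unit for acceleration would be e.g. m/s².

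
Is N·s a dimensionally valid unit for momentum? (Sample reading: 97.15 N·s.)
Yes

momentum has SI base units: kg * m / s
N·s reduces to the same SI base units, so it is a valid unit for momentum.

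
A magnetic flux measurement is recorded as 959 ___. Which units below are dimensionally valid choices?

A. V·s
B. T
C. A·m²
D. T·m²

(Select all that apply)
A, D

magnetic flux has SI base units: kg * m^2 / (A * s^2)

Checking each option against kg * m^2 / (A * s^2):
  A. V·s: ✓ matches
  B. T: ✗ does not match
  C. A·m²: ✗ does not match
  D. T·m²: ✓ matches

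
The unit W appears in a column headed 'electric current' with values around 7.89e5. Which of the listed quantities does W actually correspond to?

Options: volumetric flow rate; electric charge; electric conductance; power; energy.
power

electric current should have units dimensionally equivalent to A (e.g. A).
The given unit 'W' reduces to kg * m^2 / s^3. Of the listed options, that is the dimensionality of power.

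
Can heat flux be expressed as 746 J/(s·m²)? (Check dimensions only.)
Yes

heat flux has SI base units: kg / s^3
J/(s·m²) reduces to the same SI base units, so it is a valid unit for heat flux.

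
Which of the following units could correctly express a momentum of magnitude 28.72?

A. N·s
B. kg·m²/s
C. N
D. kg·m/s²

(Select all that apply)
A

momentum has SI base units: kg * m / s

Checking each option against kg * m / s:
  A. N·s: ✓ matches
  B. kg·m²/s: ✗ does not match
  C. N: ✗ does not match
  D. kg·m/s²: ✗ does not match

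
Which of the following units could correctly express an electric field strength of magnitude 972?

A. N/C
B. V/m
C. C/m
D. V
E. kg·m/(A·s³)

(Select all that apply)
A, B, E

electric field strength has SI base units: kg * m / (A * s^3)

Checking each option against kg * m / (A * s^3):
  A. N/C: ✓ matches
  B. V/m: ✓ matches
  C. C/m: ✗ does not match
  D. V: ✗ does not match
  E. kg·m/(A·s³): ✓ matches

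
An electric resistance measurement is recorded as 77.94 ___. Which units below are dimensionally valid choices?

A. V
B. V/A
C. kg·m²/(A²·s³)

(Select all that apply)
B, C

electric resistance has SI base units: kg * m^2 / (A^2 * s^3)

Checking each option against kg * m^2 / (A^2 * s^3):
  A. V: ✗ does not match
  B. V/A: ✓ matches
  C. kg·m²/(A²·s³): ✓ matches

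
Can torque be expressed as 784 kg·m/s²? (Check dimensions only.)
No

torque has SI base units: kg * m^2 / s^2
kg·m/s² does NOT reduce to kg * m^2 / s^2; a valid unit for torque would be e.g. N·m.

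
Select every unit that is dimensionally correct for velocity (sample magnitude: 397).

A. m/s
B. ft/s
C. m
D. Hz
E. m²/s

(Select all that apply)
A, B

velocity has SI base units: m / s

Checking each option against m / s:
  A. m/s: ✓ matches
  B. ft/s: ✓ matches
  C. m: ✗ does not match
  D. Hz: ✗ does not match
  E. m²/s: ✗ does not match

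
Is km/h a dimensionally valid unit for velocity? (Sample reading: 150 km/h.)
Yes

velocity has SI base units: m / s
km/h reduces to the same SI base units, so it is a valid unit for velocity.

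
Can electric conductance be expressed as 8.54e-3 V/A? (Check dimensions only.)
No

electric conductance has SI base units: A^2 * s^3 / (kg * m^2)
V/A does NOT reduce to A^2 * s^3 / (kg * m^2); a valid unit for electric conductance would be e.g. S.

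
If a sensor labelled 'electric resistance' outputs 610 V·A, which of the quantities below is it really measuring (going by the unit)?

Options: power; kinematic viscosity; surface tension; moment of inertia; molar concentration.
power

electric resistance should have units dimensionally equivalent to kg * m^2 / (A^2 * s^3) (e.g. Ω).
The given unit 'V·A' reduces to kg * m^2 / s^3. Of the listed options, that is the dimensionality of power.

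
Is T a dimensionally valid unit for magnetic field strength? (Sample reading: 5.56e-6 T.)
No

magnetic field strength has SI base units: A / m
T does NOT reduce to A / m; a valid unit for magnetic field strength would be e.g. A/m.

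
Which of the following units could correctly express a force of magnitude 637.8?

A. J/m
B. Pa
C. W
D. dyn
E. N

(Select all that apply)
A, D, E

force has SI base units: kg * m / s^2

Checking each option against kg * m / s^2:
  A. J/m: ✓ matches
  B. Pa: ✗ does not match
  C. W: ✗ does not match
  D. dyn: ✓ matches
  E. N: ✓ matches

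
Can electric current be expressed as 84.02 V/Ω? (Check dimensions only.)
Yes

electric current has SI base units: A
V/Ω reduces to the same SI base units, so it is a valid unit for electric current.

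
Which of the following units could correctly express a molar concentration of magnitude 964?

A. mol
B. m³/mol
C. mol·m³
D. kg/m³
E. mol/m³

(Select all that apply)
E

molar concentration has SI base units: mol / m^3

Checking each option against mol / m^3:
  A. mol: ✗ does not match
  B. m³/mol: ✗ does not match
  C. mol·m³: ✗ does not match
  D. kg/m³: ✗ does not match
  E. mol/m³: ✓ matches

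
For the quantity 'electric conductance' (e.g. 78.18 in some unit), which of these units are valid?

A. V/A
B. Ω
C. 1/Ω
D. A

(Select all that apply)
C

electric conductance has SI base units: A^2 * s^3 / (kg * m^2)

Checking each option against A^2 * s^3 / (kg * m^2):
  A. V/A: ✗ does not match
  B. Ω: ✗ does not match
  C. 1/Ω: ✓ matches
  D. A: ✗ does not match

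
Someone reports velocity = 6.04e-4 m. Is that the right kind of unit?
No

velocity has SI base units: m / s
m does NOT reduce to m / s; a valid unit for velocity would be e.g. m/s.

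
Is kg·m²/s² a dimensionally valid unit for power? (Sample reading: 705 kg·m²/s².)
No

power has SI base units: kg * m^2 / s^3
kg·m²/s² does NOT reduce to kg * m^2 / s^3; a valid unit for power would be e.g. W.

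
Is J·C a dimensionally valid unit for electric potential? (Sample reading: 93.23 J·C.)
No

electric potential has SI base units: kg * m^2 / (A * s^3)
J·C does NOT reduce to kg * m^2 / (A * s^3); a valid unit for electric potential would be e.g. V.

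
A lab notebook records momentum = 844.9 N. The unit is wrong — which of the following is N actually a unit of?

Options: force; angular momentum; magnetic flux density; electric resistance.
force

momentum should have units dimensionally equivalent to kg * m / s (e.g. kg·m/s).
The given unit 'N' reduces to kg * m / s^2. Of the listed options, that is the dimensionality of force.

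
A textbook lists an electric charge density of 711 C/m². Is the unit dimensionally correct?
No

electric charge density has SI base units: A * s / m^3
C/m² does NOT reduce to A * s / m^3; a valid unit for electric charge density would be e.g. C/m³.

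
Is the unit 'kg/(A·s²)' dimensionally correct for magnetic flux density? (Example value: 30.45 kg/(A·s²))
Yes

magnetic flux density has SI base units: kg / (A * s^2)
kg/(A·s²) reduces to the same SI base units, so it is a valid unit for magnetic flux density.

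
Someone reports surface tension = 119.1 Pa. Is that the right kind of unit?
No

surface tension has SI base units: kg / s^2
Pa does NOT reduce to kg / s^2; a valid unit for surface tension would be e.g. N/m.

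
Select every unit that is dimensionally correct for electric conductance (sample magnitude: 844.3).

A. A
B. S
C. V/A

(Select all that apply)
B

electric conductance has SI base units: A^2 * s^3 / (kg * m^2)

Checking each option against A^2 * s^3 / (kg * m^2):
  A. A: ✗ does not match
  B. S: ✓ matches
  C. V/A: ✗ does not match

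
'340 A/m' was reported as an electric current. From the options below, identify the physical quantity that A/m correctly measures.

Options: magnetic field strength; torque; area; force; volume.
magnetic field strength

electric current should have units dimensionally equivalent to A (e.g. A).
The given unit 'A/m' reduces to A / m. Of the listed options, that is the dimensionality of magnetic field strength.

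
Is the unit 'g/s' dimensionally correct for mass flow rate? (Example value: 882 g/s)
Yes

mass flow rate has SI base units: kg / s
g/s reduces to the same SI base units, so it is a valid unit for mass flow rate.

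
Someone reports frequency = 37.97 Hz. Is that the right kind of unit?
Yes

frequency has SI base units: 1 / s
Hz reduces to the same SI base units, so it is a valid unit for frequency.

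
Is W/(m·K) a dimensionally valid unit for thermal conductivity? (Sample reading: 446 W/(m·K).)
Yes

thermal conductivity has SI base units: kg * m / (s^3 * K)
W/(m·K) reduces to the same SI base units, so it is a valid unit for thermal conductivity.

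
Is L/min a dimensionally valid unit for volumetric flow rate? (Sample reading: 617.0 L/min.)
Yes

volumetric flow rate has SI base units: m^3 / s
L/min reduces to the same SI base units, so it is a valid unit for volumetric flow rate.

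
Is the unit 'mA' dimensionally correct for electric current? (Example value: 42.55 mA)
Yes

electric current has SI base units: A
mA reduces to the same SI base units, so it is a valid unit for electric current.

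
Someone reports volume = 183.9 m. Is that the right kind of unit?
No

volume has SI base units: m^3
m does NOT reduce to m^3; a valid unit for volume would be e.g. m³.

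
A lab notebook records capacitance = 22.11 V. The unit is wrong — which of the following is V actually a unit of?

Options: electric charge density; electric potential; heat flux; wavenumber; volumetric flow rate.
electric potential

capacitance should have units dimensionally equivalent to A^2 * s^4 / (kg * m^2) (e.g. F).
The given unit 'V' reduces to kg * m^2 / (A * s^3). Of the listed options, that is the dimensionality of electric potential.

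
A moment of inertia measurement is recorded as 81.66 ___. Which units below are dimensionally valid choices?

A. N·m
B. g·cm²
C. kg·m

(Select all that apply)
B

moment of inertia has SI base units: kg * m^2

Checking each option against kg * m^2:
  A. N·m: ✗ does not match
  B. g·cm²: ✓ matches
  C. kg·m: ✗ does not match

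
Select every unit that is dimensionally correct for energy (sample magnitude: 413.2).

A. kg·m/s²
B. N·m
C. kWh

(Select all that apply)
B, C

energy has SI base units: kg * m^2 / s^2

Checking each option against kg * m^2 / s^2:
  A. kg·m/s²: ✗ does not match
  B. N·m: ✓ matches
  C. kWh: ✓ matches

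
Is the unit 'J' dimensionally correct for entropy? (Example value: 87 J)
No

entropy has SI base units: kg * m^2 / (s^2 * K)
J does NOT reduce to kg * m^2 / (s^2 * K); a valid unit for entropy would be e.g. J/K.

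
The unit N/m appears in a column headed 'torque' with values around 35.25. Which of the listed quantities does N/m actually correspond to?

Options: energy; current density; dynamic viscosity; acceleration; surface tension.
surface tension

torque should have units dimensionally equivalent to kg * m^2 / s^2 (e.g. N·m).
The given unit 'N/m' reduces to kg / s^2. Of the listed options, that is the dimensionality of surface tension.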